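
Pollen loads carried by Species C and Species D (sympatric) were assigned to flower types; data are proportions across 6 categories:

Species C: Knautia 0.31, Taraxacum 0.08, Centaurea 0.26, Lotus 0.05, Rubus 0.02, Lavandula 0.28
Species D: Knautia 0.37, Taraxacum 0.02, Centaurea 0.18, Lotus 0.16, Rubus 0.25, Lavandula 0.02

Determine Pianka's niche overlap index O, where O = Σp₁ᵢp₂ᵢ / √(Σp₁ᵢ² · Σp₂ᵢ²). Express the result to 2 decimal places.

Σ p₁ᵢp₂ᵢ = 0.1147 + 0.0016 + 0.0468 + 0.0080 + 0.0050 + 0.0056 = 0.1817
Σp_1ᵢ² = 0.31² + 0.08² + 0.26² + 0.05² + 0.02² + 0.28² = 0.0961 + 0.0064 + 0.0676 + 0.0025 + 0.0004 + 0.0784 = 0.2514
Σp_2ᵢ² = 0.37² + 0.02² + 0.18² + 0.16² + 0.25² + 0.02² = 0.1369 + 0.0004 + 0.0324 + 0.0256 + 0.0625 + 0.0004 = 0.2582
O = 0.1817 / √(0.2514 × 0.2582) = 0.1817 / 0.25478 = 0.7132

0.71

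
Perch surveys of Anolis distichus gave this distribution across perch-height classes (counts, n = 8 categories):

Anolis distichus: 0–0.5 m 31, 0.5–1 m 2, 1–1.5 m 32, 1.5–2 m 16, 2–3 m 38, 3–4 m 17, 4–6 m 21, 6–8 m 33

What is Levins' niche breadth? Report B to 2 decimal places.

Proportions for Anolis distichus (n=190): 31/190=0.1632, 2/190=0.0105, 32/190=0.1684, 16/190=0.0842, 38/190=0.2000, 17/190=0.0895, 21/190=0.1105, 33/190=0.1737
Σpᵢ² = 0.1632² + 0.0105² + 0.1684² + 0.0842² + 0.2000² + 0.0895² + 0.1105² + 0.1737² = 0.026634 + 0.000110 + 0.028359 + 0.007090 + 0.040000 + 0.008010 + 0.012210 + 0.030172 = 0.152585
B = 1 / 0.152585 = 6.5537

6.55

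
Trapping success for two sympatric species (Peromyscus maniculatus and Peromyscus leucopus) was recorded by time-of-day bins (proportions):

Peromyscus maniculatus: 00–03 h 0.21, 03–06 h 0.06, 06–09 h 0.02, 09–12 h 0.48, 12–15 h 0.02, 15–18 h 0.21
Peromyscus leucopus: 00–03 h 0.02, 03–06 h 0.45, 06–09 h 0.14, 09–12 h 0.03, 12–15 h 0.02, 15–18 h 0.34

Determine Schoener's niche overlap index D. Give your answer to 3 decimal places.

Σ|p₁ᵢ − p₂ᵢ| = 0.19 + 0.39 + 0.12 + 0.45 + 0.00 + 0.13 = 1.28
D = 1 − ½ × 1.28 = 1 − 0.640 = 0.36000

0.360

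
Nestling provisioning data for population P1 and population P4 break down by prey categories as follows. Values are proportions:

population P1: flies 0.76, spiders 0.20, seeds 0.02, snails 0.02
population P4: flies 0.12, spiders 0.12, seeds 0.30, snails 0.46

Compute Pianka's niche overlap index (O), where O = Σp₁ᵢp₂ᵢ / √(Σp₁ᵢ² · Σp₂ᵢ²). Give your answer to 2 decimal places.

0.29

Σ p₁ᵢp₂ᵢ = 0.0912 + 0.0240 + 0.0060 + 0.0092 = 0.1304
Σp_1ᵢ² = 0.76² + 0.20² + 0.02² + 0.02² = 0.5776 + 0.0400 + 0.0004 + 0.0004 = 0.6184
Σp_2ᵢ² = 0.12² + 0.12² + 0.30² + 0.46² = 0.0144 + 0.0144 + 0.0900 + 0.2116 = 0.3304
O = 0.1304 / √(0.6184 × 0.3304) = 0.1304 / 0.45202 = 0.2885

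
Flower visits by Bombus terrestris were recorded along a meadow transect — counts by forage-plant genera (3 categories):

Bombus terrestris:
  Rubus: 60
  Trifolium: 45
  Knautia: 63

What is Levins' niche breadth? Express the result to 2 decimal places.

2.94

Proportions for Bombus terrestris (n=168): 60/168=0.3571, 45/168=0.2679, 63/168=0.3750
Σpᵢ² = 0.3571² + 0.2679² + 0.3750² = 0.127520 + 0.071770 + 0.140625 = 0.339915
B = 1 / 0.339915 = 2.9419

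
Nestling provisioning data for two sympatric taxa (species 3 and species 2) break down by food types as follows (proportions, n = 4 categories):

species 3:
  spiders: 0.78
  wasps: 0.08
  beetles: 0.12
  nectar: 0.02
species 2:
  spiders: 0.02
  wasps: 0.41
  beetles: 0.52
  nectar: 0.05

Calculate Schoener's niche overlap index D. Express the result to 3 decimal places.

0.240

Σ|p₁ᵢ − p₂ᵢ| = 0.76 + 0.33 + 0.40 + 0.03 = 1.52
D = 1 − ½ × 1.52 = 1 − 0.760 = 0.24000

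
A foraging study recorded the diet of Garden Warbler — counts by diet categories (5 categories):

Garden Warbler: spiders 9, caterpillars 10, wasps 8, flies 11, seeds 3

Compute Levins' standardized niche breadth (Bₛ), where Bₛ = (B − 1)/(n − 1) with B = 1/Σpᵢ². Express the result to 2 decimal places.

Proportions for Garden Warbler (n=41): 9/41=0.2195, 10/41=0.2439, 8/41=0.1951, 11/41=0.2683, 3/41=0.0732
Σpᵢ² = 0.2195² + 0.2439² + 0.1951² + 0.2683² + 0.0732² = 0.048180 + 0.059487 + 0.038064 + 0.071985 + 0.005358 = 0.223074
B = 1 / 0.223074 = 4.4828
Bₛ = (B − 1)/(n − 1) = (4.4828 − 1)/(5 − 1) = 3.4828/4 = 0.8707

0.87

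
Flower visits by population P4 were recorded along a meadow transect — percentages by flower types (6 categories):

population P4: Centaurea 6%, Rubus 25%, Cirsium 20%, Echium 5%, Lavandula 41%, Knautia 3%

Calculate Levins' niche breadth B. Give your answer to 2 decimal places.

3.60

Convert percentages to proportions (divide by 100).
Σpᵢ² = 0.06² + 0.25² + 0.20² + 0.05² + 0.41² + 0.03² = 0.0036 + 0.0625 + 0.0400 + 0.0025 + 0.1681 + 0.0009 = 0.2776
B = 1 / 0.2776 = 3.6023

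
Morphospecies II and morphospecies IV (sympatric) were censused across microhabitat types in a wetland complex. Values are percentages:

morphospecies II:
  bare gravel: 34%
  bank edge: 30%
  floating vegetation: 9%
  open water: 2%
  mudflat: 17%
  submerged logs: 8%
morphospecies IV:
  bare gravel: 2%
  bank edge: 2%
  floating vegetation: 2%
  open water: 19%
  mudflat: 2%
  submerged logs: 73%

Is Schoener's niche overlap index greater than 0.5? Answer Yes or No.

Convert percentages to proportions (divide by 100).
Σ|p₁ᵢ − p₂ᵢ| = 0.32 + 0.28 + 0.07 + 0.17 + 0.15 + 0.65 = 1.64
D = 1 − ½ × 1.64 = 1 − 0.820 = 0.1800
D = 0.1800 < 0.5 → No.

No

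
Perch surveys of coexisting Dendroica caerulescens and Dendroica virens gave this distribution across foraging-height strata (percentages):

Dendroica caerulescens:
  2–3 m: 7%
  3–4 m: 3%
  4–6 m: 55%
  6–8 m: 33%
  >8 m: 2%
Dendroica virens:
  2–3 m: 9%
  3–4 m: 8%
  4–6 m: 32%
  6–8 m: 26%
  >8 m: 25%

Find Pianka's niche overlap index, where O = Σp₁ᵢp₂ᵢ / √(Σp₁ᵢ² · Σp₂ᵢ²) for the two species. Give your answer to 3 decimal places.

Convert percentages to proportions (divide by 100).
Σ p₁ᵢp₂ᵢ = 0.0063 + 0.0024 + 0.1760 + 0.0858 + 0.0050 = 0.2755
Σp_1ᵢ² = 0.07² + 0.03² + 0.55² + 0.33² + 0.02² = 0.0049 + 0.0009 + 0.3025 + 0.1089 + 0.0004 = 0.4176
Σp_2ᵢ² = 0.09² + 0.08² + 0.32² + 0.26² + 0.25² = 0.0081 + 0.0064 + 0.1024 + 0.0676 + 0.0625 = 0.2470
O = 0.2755 / √(0.4176 × 0.2470) = 0.2755 / 0.321165 = 0.85781

0.858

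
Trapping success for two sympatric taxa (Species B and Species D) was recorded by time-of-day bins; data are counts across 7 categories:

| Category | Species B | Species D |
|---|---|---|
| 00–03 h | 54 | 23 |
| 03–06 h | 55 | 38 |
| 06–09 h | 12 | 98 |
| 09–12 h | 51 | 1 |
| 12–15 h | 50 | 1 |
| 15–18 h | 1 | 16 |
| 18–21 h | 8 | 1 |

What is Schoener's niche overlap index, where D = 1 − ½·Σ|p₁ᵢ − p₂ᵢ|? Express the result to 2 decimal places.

Proportions for Species B (n=231): 54/231=0.2338, 55/231=0.2381, 12/231=0.0519, 51/231=0.2208, 50/231=0.2165, 1/231=0.0043, 8/231=0.0346
Proportions for Species D (n=178): 23/178=0.1292, 38/178=0.2135, 98/178=0.5506, 1/178=0.0056, 1/178=0.0056, 16/178=0.0899, 1/178=0.0056
Σ|p₁ᵢ − p₂ᵢ| = 0.1046 + 0.0246 + 0.4987 + 0.2152 + 0.2109 + 0.0856 + 0.0290 = 1.1686
D = 1 − ½ × 1.1686 = 1 − 0.58430 = 0.41570

0.42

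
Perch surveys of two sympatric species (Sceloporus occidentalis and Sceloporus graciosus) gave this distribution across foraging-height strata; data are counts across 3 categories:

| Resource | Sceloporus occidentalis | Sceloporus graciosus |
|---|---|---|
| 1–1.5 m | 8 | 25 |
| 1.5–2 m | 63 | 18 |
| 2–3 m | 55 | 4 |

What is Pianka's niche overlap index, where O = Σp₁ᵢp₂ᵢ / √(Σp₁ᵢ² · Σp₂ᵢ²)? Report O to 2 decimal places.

0.60

Proportions for Sceloporus occidentalis (n=126): 8/126=0.0635, 63/126=0.5000, 55/126=0.4365
Proportions for Sceloporus graciosus (n=47): 25/47=0.5319, 18/47=0.3830, 4/47=0.0851
Σ p₁ᵢp₂ᵢ = 0.033776 + 0.191500 + 0.037146 = 0.262422
Σp_1ᵢ² = 0.0635² + 0.5000² + 0.4365² = 0.004032 + 0.250000 + 0.190532 = 0.444564
Σp_2ᵢ² = 0.5319² + 0.3830² + 0.0851² = 0.282918 + 0.146689 + 0.007242 = 0.436849
O = 0.262422 / √(0.444564 × 0.436849) = 0.262422 / 0.4406896 = 0.5955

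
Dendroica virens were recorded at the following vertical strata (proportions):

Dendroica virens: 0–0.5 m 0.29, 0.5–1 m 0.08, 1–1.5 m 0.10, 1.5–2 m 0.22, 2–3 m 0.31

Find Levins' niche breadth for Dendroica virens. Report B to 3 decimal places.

4.082

Σpᵢ² = 0.29² + 0.08² + 0.10² + 0.22² + 0.31² = 0.0841 + 0.0064 + 0.0100 + 0.0484 + 0.0961 = 0.2450
B = 1 / 0.2450 = 4.08163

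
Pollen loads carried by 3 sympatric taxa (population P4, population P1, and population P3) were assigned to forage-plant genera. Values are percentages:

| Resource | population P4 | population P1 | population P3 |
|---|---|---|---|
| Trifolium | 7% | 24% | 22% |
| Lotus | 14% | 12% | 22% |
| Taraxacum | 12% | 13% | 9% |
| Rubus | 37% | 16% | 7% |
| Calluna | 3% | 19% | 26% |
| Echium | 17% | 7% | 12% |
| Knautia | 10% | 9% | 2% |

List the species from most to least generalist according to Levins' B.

population P1 > population P3 > population P4

Convert percentages to proportions (divide by 100).
Σp_P4ᵢ² = 0.07² + 0.14² + 0.12² + 0.37² + 0.03² + 0.17² + 0.10² = 0.0049 + 0.0196 + 0.0144 + 0.1369 + 0.0009 + 0.0289 + 0.0100 = 0.2156
B_P4 = 1 / 0.2156 = 4.6382
Σp_P1ᵢ² = 0.24² + 0.12² + 0.13² + 0.16² + 0.19² + 0.07² + 0.09² = 0.0576 + 0.0144 + 0.0169 + 0.0256 + 0.0361 + 0.0049 + 0.0081 = 0.1636
B_P1 = 1 / 0.1636 = 6.1125
Σp_P3ᵢ² = 0.22² + 0.22² + 0.09² + 0.07² + 0.26² + 0.12² + 0.02² = 0.0484 + 0.0484 + 0.0081 + 0.0049 + 0.0676 + 0.0144 + 0.0004 = 0.1922
B_P3 = 1 / 0.1922 = 5.2029
Ranking by B (broadest → narrowest): population P1 (6.11) > population P3 (5.20) > population P4 (4.64)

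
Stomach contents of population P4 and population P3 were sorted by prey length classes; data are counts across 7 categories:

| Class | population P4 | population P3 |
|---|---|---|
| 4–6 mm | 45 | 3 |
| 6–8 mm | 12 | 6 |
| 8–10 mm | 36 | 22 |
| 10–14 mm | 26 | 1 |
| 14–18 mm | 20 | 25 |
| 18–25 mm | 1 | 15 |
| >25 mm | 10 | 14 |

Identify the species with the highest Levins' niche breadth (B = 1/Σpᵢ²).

Proportions for population P4 (n=150): 45/150=0.3000, 12/150=0.0800, 36/150=0.2400, 26/150=0.1733, 20/150=0.1333, 1/150=0.0067, 10/150=0.0667
Proportions for population P3 (n=86): 3/86=0.0349, 6/86=0.0698, 22/86=0.2558, 1/86=0.0116, 25/86=0.2907, 15/86=0.1744, 14/86=0.1628
Σp_P4ᵢ² = 0.3000² + 0.0800² + 0.2400² + 0.1733² + 0.1333² + 0.0067² + 0.0667² = 0.090000 + 0.006400 + 0.057600 + 0.030033 + 0.017769 + 0.000045 + 0.004449 = 0.206296
B_P4 = 1 / 0.206296 = 4.8474
Σp_P3ᵢ² = 0.0349² + 0.0698² + 0.2558² + 0.0116² + 0.2907² + 0.1744² + 0.1628² = 0.001218 + 0.004872 + 0.065434 + 0.000135 + 0.084506 + 0.030415 + 0.026504 = 0.213084
B_P3 = 1 / 0.213084 = 4.6930
Highest B → broadest niche (most generalist): population P4 (B = 4.85).

population P4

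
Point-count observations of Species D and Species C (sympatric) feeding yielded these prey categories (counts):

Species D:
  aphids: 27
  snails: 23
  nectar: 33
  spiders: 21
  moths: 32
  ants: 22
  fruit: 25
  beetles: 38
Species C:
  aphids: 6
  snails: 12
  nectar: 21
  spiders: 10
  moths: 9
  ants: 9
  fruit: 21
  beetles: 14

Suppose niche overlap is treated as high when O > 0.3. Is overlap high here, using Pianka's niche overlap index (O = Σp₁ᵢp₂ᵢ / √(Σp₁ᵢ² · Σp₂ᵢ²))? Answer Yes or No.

Proportions for Species D (n=221): 27/221=0.1222, 23/221=0.1041, 33/221=0.1493, 21/221=0.0950, 32/221=0.1448, 22/221=0.0995, 25/221=0.1131, 38/221=0.1719
Proportions for Species C (n=102): 6/102=0.0588, 12/102=0.1176, 21/102=0.2059, 10/102=0.0980, 9/102=0.0882, 9/102=0.0882, 21/102=0.2059, 14/102=0.1373
Σ p₁ᵢp₂ᵢ = 0.007185 + 0.012242 + 0.030741 + 0.009310 + 0.012771 + 0.008776 + 0.023287 + 0.023602 = 0.127914
Σp_1ᵢ² = 0.1222² + 0.1041² + 0.1493² + 0.0950² + 0.1448² + 0.0995² + 0.1131² + 0.1719² = 0.014933 + 0.010837 + 0.022290 + 0.009025 + 0.020967 + 0.009900 + 0.012792 + 0.029550 = 0.130294
Σp_2ᵢ² = 0.0588² + 0.1176² + 0.2059² + 0.0980² + 0.0882² + 0.0882² + 0.2059² + 0.1373² = 0.003457 + 0.013830 + 0.042395 + 0.009604 + 0.007779 + 0.007779 + 0.042395 + 0.018851 = 0.146090
O = 0.127914 / √(0.130294 × 0.146090) = 0.127914 / 0.1379661 = 0.9271
O = 0.9271 > 0.3 → Yes.

Yes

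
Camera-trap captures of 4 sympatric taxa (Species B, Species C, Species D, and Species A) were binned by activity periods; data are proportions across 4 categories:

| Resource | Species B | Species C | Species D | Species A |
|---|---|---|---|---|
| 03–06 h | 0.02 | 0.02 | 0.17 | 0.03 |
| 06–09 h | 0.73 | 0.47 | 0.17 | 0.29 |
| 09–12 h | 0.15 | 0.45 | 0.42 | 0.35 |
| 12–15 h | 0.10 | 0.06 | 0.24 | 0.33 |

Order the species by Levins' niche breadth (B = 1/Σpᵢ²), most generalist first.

Species D > Species A > Species C > Species B

Σp_Bᵢ² = 0.02² + 0.73² + 0.15² + 0.10² = 0.0004 + 0.5329 + 0.0225 + 0.0100 = 0.5658
B_B = 1 / 0.5658 = 1.7674
Σp_Cᵢ² = 0.02² + 0.47² + 0.45² + 0.06² = 0.0004 + 0.2209 + 0.2025 + 0.0036 = 0.4274
B_C = 1 / 0.4274 = 2.3397
Σp_Dᵢ² = 0.17² + 0.17² + 0.42² + 0.24² = 0.0289 + 0.0289 + 0.1764 + 0.0576 = 0.2918
B_D = 1 / 0.2918 = 3.4270
Σp_Aᵢ² = 0.03² + 0.29² + 0.35² + 0.33² = 0.0009 + 0.0841 + 0.1225 + 0.1089 = 0.3164
B_A = 1 / 0.3164 = 3.1606
Ranking by B (broadest → narrowest): Species D (3.43) > Species A (3.16) > Species C (2.34) > Species B (1.77)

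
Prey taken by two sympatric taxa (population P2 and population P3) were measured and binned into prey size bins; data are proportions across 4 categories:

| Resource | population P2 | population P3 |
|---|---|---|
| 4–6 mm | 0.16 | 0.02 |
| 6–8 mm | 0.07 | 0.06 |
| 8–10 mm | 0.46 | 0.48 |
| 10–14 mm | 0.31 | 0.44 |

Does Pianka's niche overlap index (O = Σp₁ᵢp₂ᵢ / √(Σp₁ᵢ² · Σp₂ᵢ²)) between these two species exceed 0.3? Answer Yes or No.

Σ p₁ᵢp₂ᵢ = 0.0032 + 0.0042 + 0.2208 + 0.1364 = 0.3646
Σp_1ᵢ² = 0.16² + 0.07² + 0.46² + 0.31² = 0.0256 + 0.0049 + 0.2116 + 0.0961 = 0.3382
Σp_2ᵢ² = 0.02² + 0.06² + 0.48² + 0.44² = 0.0004 + 0.0036 + 0.2304 + 0.1936 = 0.4280
O = 0.3646 / √(0.3382 × 0.4280) = 0.3646 / 0.38046 = 0.9583
O = 0.9583 > 0.3 → Yes.

Yes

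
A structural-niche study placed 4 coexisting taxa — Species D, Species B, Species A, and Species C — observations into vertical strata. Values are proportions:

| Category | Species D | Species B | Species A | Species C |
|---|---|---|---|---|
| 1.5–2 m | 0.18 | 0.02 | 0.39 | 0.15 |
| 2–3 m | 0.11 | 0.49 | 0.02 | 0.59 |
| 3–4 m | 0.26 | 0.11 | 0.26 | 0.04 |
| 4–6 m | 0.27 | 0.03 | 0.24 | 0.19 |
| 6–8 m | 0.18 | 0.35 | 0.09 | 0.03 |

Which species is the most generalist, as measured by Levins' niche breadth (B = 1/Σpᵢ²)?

Species D

Σp_Dᵢ² = 0.18² + 0.11² + 0.26² + 0.27² + 0.18² = 0.0324 + 0.0121 + 0.0676 + 0.0729 + 0.0324 = 0.2174
B_D = 1 / 0.2174 = 4.5998
Σp_Bᵢ² = 0.02² + 0.49² + 0.11² + 0.03² + 0.35² = 0.0004 + 0.2401 + 0.0121 + 0.0009 + 0.1225 = 0.3760
B_B = 1 / 0.3760 = 2.6596
Σp_Aᵢ² = 0.39² + 0.02² + 0.26² + 0.24² + 0.09² = 0.1521 + 0.0004 + 0.0676 + 0.0576 + 0.0081 = 0.2858
B_A = 1 / 0.2858 = 3.4990
Σp_Cᵢ² = 0.15² + 0.59² + 0.04² + 0.19² + 0.03² = 0.0225 + 0.3481 + 0.0016 + 0.0361 + 0.0009 = 0.4092
B_C = 1 / 0.4092 = 2.4438
Highest B → broadest niche (most generalist): Species D (B = 4.60).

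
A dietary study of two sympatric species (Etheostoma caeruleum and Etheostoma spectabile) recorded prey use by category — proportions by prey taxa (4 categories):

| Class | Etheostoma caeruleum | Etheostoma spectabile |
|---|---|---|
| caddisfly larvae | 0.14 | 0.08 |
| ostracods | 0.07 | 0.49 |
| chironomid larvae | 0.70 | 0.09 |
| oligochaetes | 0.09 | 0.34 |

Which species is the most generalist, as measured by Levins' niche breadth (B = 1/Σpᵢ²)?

Σp_caerᵢ² = 0.14² + 0.07² + 0.70² + 0.09² = 0.0196 + 0.0049 + 0.4900 + 0.0081 = 0.5226
B_caer = 1 / 0.5226 = 1.9135
Σp_specᵢ² = 0.08² + 0.49² + 0.09² + 0.34² = 0.0064 + 0.2401 + 0.0081 + 0.1156 = 0.3702
B_spec = 1 / 0.3702 = 2.7012
Highest B → broadest niche (most generalist): Etheostoma spectabile (B = 2.70).

Etheostoma spectabile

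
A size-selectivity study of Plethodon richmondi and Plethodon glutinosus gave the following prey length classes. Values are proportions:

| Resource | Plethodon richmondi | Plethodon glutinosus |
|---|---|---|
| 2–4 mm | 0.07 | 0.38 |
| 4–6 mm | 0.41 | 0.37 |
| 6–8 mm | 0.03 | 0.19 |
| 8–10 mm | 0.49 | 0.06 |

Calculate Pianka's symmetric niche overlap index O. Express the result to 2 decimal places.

Σ p₁ᵢp₂ᵢ = 0.0266 + 0.1517 + 0.0057 + 0.0294 = 0.2134
Σp_1ᵢ² = 0.07² + 0.41² + 0.03² + 0.49² = 0.0049 + 0.1681 + 0.0009 + 0.2401 = 0.4140
Σp_2ᵢ² = 0.38² + 0.37² + 0.19² + 0.06² = 0.1444 + 0.1369 + 0.0361 + 0.0036 = 0.3210
O = 0.2134 / √(0.4140 × 0.3210) = 0.2134 / 0.36455 = 0.5854

0.59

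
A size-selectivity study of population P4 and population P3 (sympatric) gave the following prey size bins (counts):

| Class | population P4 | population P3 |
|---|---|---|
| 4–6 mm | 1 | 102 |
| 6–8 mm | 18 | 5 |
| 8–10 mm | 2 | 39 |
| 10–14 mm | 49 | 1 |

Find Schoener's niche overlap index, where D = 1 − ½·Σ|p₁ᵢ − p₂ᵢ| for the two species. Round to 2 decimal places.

0.08

Proportions for population P4 (n=70): 1/70=0.0143, 18/70=0.2571, 2/70=0.0286, 49/70=0.7000
Proportions for population P3 (n=147): 102/147=0.6939, 5/147=0.0340, 39/147=0.2653, 1/147=0.0068
Σ|p₁ᵢ − p₂ᵢ| = 0.6796 + 0.2231 + 0.2367 + 0.6932 = 1.8326
D = 1 − ½ × 1.8326 = 1 − 0.91630 = 0.08370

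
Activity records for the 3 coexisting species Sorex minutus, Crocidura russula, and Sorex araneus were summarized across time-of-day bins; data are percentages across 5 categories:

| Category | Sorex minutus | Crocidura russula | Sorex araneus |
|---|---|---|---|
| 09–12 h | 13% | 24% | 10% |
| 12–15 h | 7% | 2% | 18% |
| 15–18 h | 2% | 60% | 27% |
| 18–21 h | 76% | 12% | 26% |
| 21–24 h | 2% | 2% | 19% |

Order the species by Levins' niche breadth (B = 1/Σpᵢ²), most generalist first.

Sorex araneus > Crocidura russula > Sorex minutus

Convert percentages to proportions (divide by 100).
Σp_minuᵢ² = 0.13² + 0.07² + 0.02² + 0.76² + 0.02² = 0.0169 + 0.0049 + 0.0004 + 0.5776 + 0.0004 = 0.6002
B_minu = 1 / 0.6002 = 1.6661
Σp_russᵢ² = 0.24² + 0.02² + 0.60² + 0.12² + 0.02² = 0.0576 + 0.0004 + 0.3600 + 0.0144 + 0.0004 = 0.4328
B_russ = 1 / 0.4328 = 2.3105
Σp_aranᵢ² = 0.10² + 0.18² + 0.27² + 0.26² + 0.19² = 0.0100 + 0.0324 + 0.0729 + 0.0676 + 0.0361 = 0.2190
B_aran = 1 / 0.2190 = 4.5662
Ranking by B (broadest → narrowest): Sorex araneus (4.57) > Crocidura russula (2.31) > Sorex minutus (1.67)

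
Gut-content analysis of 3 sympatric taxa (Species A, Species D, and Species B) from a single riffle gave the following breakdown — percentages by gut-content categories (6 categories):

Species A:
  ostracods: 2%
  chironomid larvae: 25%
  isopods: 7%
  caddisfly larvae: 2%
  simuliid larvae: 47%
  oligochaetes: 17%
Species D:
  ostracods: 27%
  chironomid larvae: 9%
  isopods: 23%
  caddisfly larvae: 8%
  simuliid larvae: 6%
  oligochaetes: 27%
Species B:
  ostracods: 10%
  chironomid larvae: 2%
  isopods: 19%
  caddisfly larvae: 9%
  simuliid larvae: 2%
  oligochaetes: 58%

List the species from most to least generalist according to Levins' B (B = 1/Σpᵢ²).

Convert percentages to proportions (divide by 100).
Σp_Aᵢ² = 0.02² + 0.25² + 0.07² + 0.02² + 0.47² + 0.17² = 0.0004 + 0.0625 + 0.0049 + 0.0004 + 0.2209 + 0.0289 = 0.3180
B_A = 1 / 0.3180 = 3.1447
Σp_Dᵢ² = 0.27² + 0.09² + 0.23² + 0.08² + 0.06² + 0.27² = 0.0729 + 0.0081 + 0.0529 + 0.0064 + 0.0036 + 0.0729 = 0.2168
B_D = 1 / 0.2168 = 4.6125
Σp_Bᵢ² = 0.10² + 0.02² + 0.19² + 0.09² + 0.02² + 0.58² = 0.0100 + 0.0004 + 0.0361 + 0.0081 + 0.0004 + 0.3364 = 0.3914
B_B = 1 / 0.3914 = 2.5549
Ranking by B (broadest → narrowest): Species D (4.61) > Species A (3.14) > Species B (2.55)

Species D > Species A > Species B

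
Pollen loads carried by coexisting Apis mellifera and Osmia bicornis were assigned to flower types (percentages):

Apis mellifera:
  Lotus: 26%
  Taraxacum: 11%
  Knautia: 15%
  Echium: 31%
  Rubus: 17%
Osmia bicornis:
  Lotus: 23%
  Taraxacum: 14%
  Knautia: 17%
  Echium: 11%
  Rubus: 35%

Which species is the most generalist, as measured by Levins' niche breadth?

Apis mellifera

Convert percentages to proportions (divide by 100).
Σp_mellᵢ² = 0.26² + 0.11² + 0.15² + 0.31² + 0.17² = 0.0676 + 0.0121 + 0.0225 + 0.0961 + 0.0289 = 0.2272
B_mell = 1 / 0.2272 = 4.4014
Σp_bicoᵢ² = 0.23² + 0.14² + 0.17² + 0.11² + 0.35² = 0.0529 + 0.0196 + 0.0289 + 0.0121 + 0.1225 = 0.2360
B_bico = 1 / 0.2360 = 4.2373
Highest B → broadest niche (most generalist): Apis mellifera (B = 4.40).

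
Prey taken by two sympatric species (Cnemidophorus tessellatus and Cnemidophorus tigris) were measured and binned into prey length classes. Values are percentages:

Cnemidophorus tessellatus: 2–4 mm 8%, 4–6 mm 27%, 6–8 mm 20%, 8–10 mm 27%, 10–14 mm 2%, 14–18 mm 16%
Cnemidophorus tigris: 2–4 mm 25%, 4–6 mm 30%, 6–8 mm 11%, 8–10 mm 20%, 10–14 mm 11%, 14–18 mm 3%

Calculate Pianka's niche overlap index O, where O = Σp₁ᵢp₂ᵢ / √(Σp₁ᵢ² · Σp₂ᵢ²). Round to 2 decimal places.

0.84

Convert percentages to proportions (divide by 100).
Σ p₁ᵢp₂ᵢ = 0.0200 + 0.0810 + 0.0220 + 0.0540 + 0.0022 + 0.0048 = 0.1840
Σp_1ᵢ² = 0.08² + 0.27² + 0.20² + 0.27² + 0.02² + 0.16² = 0.0064 + 0.0729 + 0.0400 + 0.0729 + 0.0004 + 0.0256 = 0.2182
Σp_2ᵢ² = 0.25² + 0.30² + 0.11² + 0.20² + 0.11² + 0.03² = 0.0625 + 0.0900 + 0.0121 + 0.0400 + 0.0121 + 0.0009 = 0.2176
O = 0.1840 / √(0.2182 × 0.2176) = 0.1840 / 0.21790 = 0.8444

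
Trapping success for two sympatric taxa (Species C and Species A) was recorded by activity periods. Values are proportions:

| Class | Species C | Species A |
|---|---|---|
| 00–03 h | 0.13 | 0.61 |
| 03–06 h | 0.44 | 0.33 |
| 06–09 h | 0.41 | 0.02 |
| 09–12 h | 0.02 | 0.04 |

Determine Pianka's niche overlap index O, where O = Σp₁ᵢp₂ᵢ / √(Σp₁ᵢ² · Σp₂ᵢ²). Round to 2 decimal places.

Σ p₁ᵢp₂ᵢ = 0.0793 + 0.1452 + 0.0082 + 0.0008 = 0.2335
Σp_1ᵢ² = 0.13² + 0.44² + 0.41² + 0.02² = 0.0169 + 0.1936 + 0.1681 + 0.0004 = 0.3790
Σp_2ᵢ² = 0.61² + 0.33² + 0.02² + 0.04² = 0.3721 + 0.1089 + 0.0004 + 0.0016 = 0.4830
O = 0.2335 / √(0.3790 × 0.4830) = 0.2335 / 0.42785 = 0.5458

0.55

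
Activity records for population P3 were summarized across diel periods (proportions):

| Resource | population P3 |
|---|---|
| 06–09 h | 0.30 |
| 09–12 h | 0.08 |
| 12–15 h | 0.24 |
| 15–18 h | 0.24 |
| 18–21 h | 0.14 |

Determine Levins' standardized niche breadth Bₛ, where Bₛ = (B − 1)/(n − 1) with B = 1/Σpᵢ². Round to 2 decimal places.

0.83

Σpᵢ² = 0.30² + 0.08² + 0.24² + 0.24² + 0.14² = 0.0900 + 0.0064 + 0.0576 + 0.0576 + 0.0196 = 0.2312
B = 1 / 0.2312 = 4.3253
Bₛ = (B − 1)/(n − 1) = (4.3253 − 1)/(5 − 1) = 3.3253/4 = 0.8313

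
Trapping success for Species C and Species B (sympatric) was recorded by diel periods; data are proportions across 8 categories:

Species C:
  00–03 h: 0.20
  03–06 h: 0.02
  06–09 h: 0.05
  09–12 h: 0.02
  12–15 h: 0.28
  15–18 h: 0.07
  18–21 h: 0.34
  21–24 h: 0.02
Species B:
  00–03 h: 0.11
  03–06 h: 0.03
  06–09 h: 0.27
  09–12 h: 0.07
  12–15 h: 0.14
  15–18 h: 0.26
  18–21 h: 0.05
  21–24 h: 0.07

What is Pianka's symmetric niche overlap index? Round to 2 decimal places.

Σ p₁ᵢp₂ᵢ = 0.0220 + 0.0006 + 0.0135 + 0.0014 + 0.0392 + 0.0182 + 0.0170 + 0.0014 = 0.1133
Σp_1ᵢ² = 0.20² + 0.02² + 0.05² + 0.02² + 0.28² + 0.07² + 0.34² + 0.02² = 0.0400 + 0.0004 + 0.0025 + 0.0004 + 0.0784 + 0.0049 + 0.1156 + 0.0004 = 0.2426
Σp_2ᵢ² = 0.11² + 0.03² + 0.27² + 0.07² + 0.14² + 0.26² + 0.05² + 0.07² = 0.0121 + 0.0009 + 0.0729 + 0.0049 + 0.0196 + 0.0676 + 0.0025 + 0.0049 = 0.1854
O = 0.1133 / √(0.2426 × 0.1854) = 0.1133 / 0.21208 = 0.5342

0.53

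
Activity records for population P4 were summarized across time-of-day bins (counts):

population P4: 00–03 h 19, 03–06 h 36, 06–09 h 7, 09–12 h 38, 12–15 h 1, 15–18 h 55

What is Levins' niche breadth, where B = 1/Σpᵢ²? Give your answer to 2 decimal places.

3.94

Proportions for population P4 (n=156): 19/156=0.1218, 36/156=0.2308, 7/156=0.0449, 38/156=0.2436, 1/156=0.0064, 55/156=0.3526
Σpᵢ² = 0.1218² + 0.2308² + 0.0449² + 0.2436² + 0.0064² + 0.3526² = 0.014835 + 0.053269 + 0.002016 + 0.059341 + 0.000041 + 0.124327 = 0.253829
B = 1 / 0.253829 = 3.9397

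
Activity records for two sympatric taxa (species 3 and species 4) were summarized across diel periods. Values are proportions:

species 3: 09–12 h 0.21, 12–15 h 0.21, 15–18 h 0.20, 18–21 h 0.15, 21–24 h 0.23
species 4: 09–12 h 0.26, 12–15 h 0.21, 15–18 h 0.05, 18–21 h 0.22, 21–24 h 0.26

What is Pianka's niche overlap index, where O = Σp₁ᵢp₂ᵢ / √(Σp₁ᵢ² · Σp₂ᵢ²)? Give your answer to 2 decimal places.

0.93

Σ p₁ᵢp₂ᵢ = 0.0546 + 0.0441 + 0.0100 + 0.0330 + 0.0598 = 0.2015
Σp_1ᵢ² = 0.21² + 0.21² + 0.20² + 0.15² + 0.23² = 0.0441 + 0.0441 + 0.0400 + 0.0225 + 0.0529 = 0.2036
Σp_2ᵢ² = 0.26² + 0.21² + 0.05² + 0.22² + 0.26² = 0.0676 + 0.0441 + 0.0025 + 0.0484 + 0.0676 = 0.2302
O = 0.2015 / √(0.2036 × 0.2302) = 0.2015 / 0.21649 = 0.9308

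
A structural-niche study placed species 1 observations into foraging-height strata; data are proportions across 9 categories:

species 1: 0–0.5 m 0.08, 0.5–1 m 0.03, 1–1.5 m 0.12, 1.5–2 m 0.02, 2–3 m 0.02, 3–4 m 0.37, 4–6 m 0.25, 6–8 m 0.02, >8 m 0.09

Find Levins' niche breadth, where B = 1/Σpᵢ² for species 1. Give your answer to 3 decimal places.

4.340

Σpᵢ² = 0.08² + 0.03² + 0.12² + 0.02² + 0.02² + 0.37² + 0.25² + 0.02² + 0.09² = 0.0064 + 0.0009 + 0.0144 + 0.0004 + 0.0004 + 0.1369 + 0.0625 + 0.0004 + 0.0081 = 0.2304
B = 1 / 0.2304 = 4.34028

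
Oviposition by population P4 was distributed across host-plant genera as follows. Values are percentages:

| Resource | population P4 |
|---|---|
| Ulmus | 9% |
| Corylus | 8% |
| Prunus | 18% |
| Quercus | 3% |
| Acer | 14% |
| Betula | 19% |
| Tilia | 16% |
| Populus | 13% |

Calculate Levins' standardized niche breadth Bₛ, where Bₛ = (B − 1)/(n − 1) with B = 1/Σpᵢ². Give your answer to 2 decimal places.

0.84

Convert percentages to proportions (divide by 100).
Σpᵢ² = 0.09² + 0.08² + 0.18² + 0.03² + 0.14² + 0.19² + 0.16² + 0.13² = 0.0081 + 0.0064 + 0.0324 + 0.0009 + 0.0196 + 0.0361 + 0.0256 + 0.0169 = 0.1460
B = 1 / 0.1460 = 6.8493
Bₛ = (B − 1)/(n − 1) = (6.8493 − 1)/(8 − 1) = 5.8493/7 = 0.8356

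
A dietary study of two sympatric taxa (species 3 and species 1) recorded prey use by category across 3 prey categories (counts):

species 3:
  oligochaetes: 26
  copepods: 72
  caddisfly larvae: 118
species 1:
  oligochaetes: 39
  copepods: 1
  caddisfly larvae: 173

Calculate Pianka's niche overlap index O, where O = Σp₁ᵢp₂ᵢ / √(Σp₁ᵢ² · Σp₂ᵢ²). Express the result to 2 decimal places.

0.86

Proportions for species 3 (n=216): 26/216=0.1204, 72/216=0.3333, 118/216=0.5463
Proportions for species 1 (n=213): 39/213=0.1831, 1/213=0.0047, 173/213=0.8122
Σ p₁ᵢp₂ᵢ = 0.022045 + 0.001567 + 0.443705 = 0.467317
Σp_1ᵢ² = 0.1204² + 0.3333² + 0.5463² = 0.014496 + 0.111089 + 0.298444 = 0.424029
Σp_2ᵢ² = 0.1831² + 0.0047² + 0.8122² = 0.033526 + 0.000022 + 0.659669 = 0.693217
O = 0.467317 / √(0.424029 × 0.693217) = 0.467317 / 0.5421661 = 0.8619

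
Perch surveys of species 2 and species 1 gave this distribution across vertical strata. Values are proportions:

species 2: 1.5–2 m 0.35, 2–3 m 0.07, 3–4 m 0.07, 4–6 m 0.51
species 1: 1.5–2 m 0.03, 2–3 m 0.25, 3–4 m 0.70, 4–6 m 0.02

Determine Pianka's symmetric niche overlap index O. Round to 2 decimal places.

Σ p₁ᵢp₂ᵢ = 0.0105 + 0.0175 + 0.0490 + 0.0102 = 0.0872
Σp_1ᵢ² = 0.35² + 0.07² + 0.07² + 0.51² = 0.1225 + 0.0049 + 0.0049 + 0.2601 = 0.3924
Σp_2ᵢ² = 0.03² + 0.25² + 0.70² + 0.02² = 0.0009 + 0.0625 + 0.4900 + 0.0004 = 0.5538
O = 0.0872 / √(0.3924 × 0.5538) = 0.0872 / 0.46617 = 0.1871

0.19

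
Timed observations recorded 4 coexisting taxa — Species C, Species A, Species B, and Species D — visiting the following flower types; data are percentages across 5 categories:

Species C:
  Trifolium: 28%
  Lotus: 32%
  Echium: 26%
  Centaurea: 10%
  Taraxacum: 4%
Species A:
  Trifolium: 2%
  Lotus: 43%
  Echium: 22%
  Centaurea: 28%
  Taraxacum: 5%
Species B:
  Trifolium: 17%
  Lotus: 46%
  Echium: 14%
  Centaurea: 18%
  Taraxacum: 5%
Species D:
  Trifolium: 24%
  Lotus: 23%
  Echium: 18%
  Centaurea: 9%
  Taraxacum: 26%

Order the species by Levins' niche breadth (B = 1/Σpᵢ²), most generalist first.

Convert percentages to proportions (divide by 100).
Σp_Cᵢ² = 0.28² + 0.32² + 0.26² + 0.10² + 0.04² = 0.0784 + 0.1024 + 0.0676 + 0.0100 + 0.0016 = 0.2600
B_C = 1 / 0.2600 = 3.8462
Σp_Aᵢ² = 0.02² + 0.43² + 0.22² + 0.28² + 0.05² = 0.0004 + 0.1849 + 0.0484 + 0.0784 + 0.0025 = 0.3146
B_A = 1 / 0.3146 = 3.1786
Σp_Bᵢ² = 0.17² + 0.46² + 0.14² + 0.18² + 0.05² = 0.0289 + 0.2116 + 0.0196 + 0.0324 + 0.0025 = 0.2950
B_B = 1 / 0.2950 = 3.3898
Σp_Dᵢ² = 0.24² + 0.23² + 0.18² + 0.09² + 0.26² = 0.0576 + 0.0529 + 0.0324 + 0.0081 + 0.0676 = 0.2186
B_D = 1 / 0.2186 = 4.5746
Ranking by B (broadest → narrowest): Species D (4.57) > Species C (3.85) > Species B (3.39) > Species A (3.18)

Species D > Species C > Species B > Species A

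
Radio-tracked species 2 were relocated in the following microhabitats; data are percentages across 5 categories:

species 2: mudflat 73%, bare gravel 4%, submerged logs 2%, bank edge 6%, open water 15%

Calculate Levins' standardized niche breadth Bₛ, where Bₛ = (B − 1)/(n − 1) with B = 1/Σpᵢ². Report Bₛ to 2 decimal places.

0.20

Convert percentages to proportions (divide by 100).
Σpᵢ² = 0.73² + 0.04² + 0.02² + 0.06² + 0.15² = 0.5329 + 0.0016 + 0.0004 + 0.0036 + 0.0225 = 0.5610
B = 1 / 0.5610 = 1.7825
Bₛ = (B − 1)/(n − 1) = (1.7825 − 1)/(5 − 1) = 0.7825/4 = 0.1956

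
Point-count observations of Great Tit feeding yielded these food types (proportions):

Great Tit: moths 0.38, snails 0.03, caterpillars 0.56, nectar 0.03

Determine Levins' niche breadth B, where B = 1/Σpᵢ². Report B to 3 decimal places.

2.175

Σpᵢ² = 0.38² + 0.03² + 0.56² + 0.03² = 0.1444 + 0.0009 + 0.3136 + 0.0009 = 0.4598
B = 1 / 0.4598 = 2.17486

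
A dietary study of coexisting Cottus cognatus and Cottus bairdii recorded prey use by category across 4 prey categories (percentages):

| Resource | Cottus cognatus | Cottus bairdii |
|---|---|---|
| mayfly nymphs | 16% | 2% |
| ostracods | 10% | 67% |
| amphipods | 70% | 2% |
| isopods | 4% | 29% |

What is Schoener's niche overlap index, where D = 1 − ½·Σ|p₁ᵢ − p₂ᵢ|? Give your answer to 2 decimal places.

0.18

Convert percentages to proportions (divide by 100).
Σ|p₁ᵢ − p₂ᵢ| = 0.14 + 0.57 + 0.68 + 0.25 = 1.64
D = 1 − ½ × 1.64 = 1 − 0.820 = 0.1800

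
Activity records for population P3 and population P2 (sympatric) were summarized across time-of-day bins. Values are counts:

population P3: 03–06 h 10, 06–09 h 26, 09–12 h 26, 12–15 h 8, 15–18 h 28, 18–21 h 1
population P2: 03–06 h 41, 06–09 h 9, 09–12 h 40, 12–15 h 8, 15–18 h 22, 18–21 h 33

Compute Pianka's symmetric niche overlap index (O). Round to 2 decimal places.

0.71

Proportions for population P3 (n=99): 10/99=0.1010, 26/99=0.2626, 26/99=0.2626, 8/99=0.0808, 28/99=0.2828, 1/99=0.0101
Proportions for population P2 (n=153): 41/153=0.2680, 9/153=0.0588, 40/153=0.2614, 8/153=0.0523, 22/153=0.1438, 33/153=0.2157
Σ p₁ᵢp₂ᵢ = 0.027068 + 0.015441 + 0.068644 + 0.004226 + 0.040667 + 0.002179 = 0.158225
Σp_1ᵢ² = 0.1010² + 0.2626² + 0.2626² + 0.0808² + 0.2828² + 0.0101² = 0.010201 + 0.068959 + 0.068959 + 0.006529 + 0.079976 + 0.000102 = 0.234726
Σp_2ᵢ² = 0.2680² + 0.0588² + 0.2614² + 0.0523² + 0.1438² + 0.2157² = 0.071824 + 0.003457 + 0.068330 + 0.002735 + 0.020678 + 0.046526 = 0.213550
O = 0.158225 / √(0.234726 × 0.213550) = 0.158225 / 0.2238878 = 0.7067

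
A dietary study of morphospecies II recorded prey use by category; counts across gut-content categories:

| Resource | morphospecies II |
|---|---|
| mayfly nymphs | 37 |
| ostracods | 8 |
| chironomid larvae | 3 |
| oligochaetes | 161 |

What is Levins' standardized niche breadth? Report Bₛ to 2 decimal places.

0.20

Proportions for morphospecies II (n=209): 37/209=0.1770, 8/209=0.0383, 3/209=0.0144, 161/209=0.7703
Σpᵢ² = 0.1770² + 0.0383² + 0.0144² + 0.7703² = 0.031329 + 0.001467 + 0.000207 + 0.593362 = 0.626365
B = 1 / 0.626365 = 1.5965
Bₛ = (B − 1)/(n − 1) = (1.5965 − 1)/(4 − 1) = 0.5965/3 = 0.1988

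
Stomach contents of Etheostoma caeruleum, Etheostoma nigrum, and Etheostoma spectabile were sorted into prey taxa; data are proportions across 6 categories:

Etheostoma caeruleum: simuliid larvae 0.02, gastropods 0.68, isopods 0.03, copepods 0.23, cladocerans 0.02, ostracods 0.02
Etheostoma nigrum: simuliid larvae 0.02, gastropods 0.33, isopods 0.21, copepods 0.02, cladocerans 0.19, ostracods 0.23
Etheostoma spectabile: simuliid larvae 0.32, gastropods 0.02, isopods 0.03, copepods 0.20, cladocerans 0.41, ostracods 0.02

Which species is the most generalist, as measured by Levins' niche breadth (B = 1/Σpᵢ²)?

Σp_caerᵢ² = 0.02² + 0.68² + 0.03² + 0.23² + 0.02² + 0.02² = 0.0004 + 0.4624 + 0.0009 + 0.0529 + 0.0004 + 0.0004 = 0.5174
B_caer = 1 / 0.5174 = 1.9327
Σp_nigrᵢ² = 0.02² + 0.33² + 0.21² + 0.02² + 0.19² + 0.23² = 0.0004 + 0.1089 + 0.0441 + 0.0004 + 0.0361 + 0.0529 = 0.2428
B_nigr = 1 / 0.2428 = 4.1186
Σp_specᵢ² = 0.32² + 0.02² + 0.03² + 0.20² + 0.41² + 0.02² = 0.1024 + 0.0004 + 0.0009 + 0.0400 + 0.1681 + 0.0004 = 0.3122
B_spec = 1 / 0.3122 = 3.2031
Highest B → broadest niche (most generalist): Etheostoma nigrum (B = 4.12).

Etheostoma nigrum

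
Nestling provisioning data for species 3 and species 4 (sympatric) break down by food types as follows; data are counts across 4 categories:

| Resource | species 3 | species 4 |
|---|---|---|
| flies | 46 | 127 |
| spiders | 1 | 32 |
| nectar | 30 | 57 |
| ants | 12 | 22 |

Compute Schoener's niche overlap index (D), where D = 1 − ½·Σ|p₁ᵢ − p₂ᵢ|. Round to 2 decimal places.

0.86

Proportions for species 3 (n=89): 46/89=0.5169, 1/89=0.0112, 30/89=0.3371, 12/89=0.1348
Proportions for species 4 (n=238): 127/238=0.5336, 32/238=0.1345, 57/238=0.2395, 22/238=0.0924
Σ|p₁ᵢ − p₂ᵢ| = 0.0167 + 0.1233 + 0.0976 + 0.0424 = 0.2800
D = 1 − ½ × 0.2800 = 1 − 0.14000 = 0.86000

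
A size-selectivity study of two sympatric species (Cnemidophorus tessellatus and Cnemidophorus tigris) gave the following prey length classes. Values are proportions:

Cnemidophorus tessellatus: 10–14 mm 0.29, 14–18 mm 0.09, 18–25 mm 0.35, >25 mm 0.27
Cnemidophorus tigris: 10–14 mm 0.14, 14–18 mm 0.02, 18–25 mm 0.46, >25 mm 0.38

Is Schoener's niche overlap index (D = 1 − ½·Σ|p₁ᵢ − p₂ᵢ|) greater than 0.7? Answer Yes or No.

Σ|p₁ᵢ − p₂ᵢ| = 0.15 + 0.07 + 0.11 + 0.11 = 0.44
D = 1 − ½ × 0.44 = 1 − 0.220 = 0.7800
D = 0.7800 > 0.7 → Yes.

Yes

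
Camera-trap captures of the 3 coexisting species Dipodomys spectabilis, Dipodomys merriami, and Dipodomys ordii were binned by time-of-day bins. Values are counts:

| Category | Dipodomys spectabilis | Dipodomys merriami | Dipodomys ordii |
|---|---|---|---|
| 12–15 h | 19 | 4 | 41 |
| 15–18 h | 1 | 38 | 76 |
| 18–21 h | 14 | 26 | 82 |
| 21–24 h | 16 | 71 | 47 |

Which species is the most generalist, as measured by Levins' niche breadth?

Dipodomys ordii

Proportions for Dipodomys spectabilis (n=50): 19/50=0.3800, 1/50=0.0200, 14/50=0.2800, 16/50=0.3200
Proportions for Dipodomys merriami (n=139): 4/139=0.0288, 38/139=0.2734, 26/139=0.1871, 71/139=0.5108
Proportions for Dipodomys ordii (n=246): 41/246=0.1667, 76/246=0.3089, 82/246=0.3333, 47/246=0.1911
Σp_specᵢ² = 0.3800² + 0.0200² + 0.2800² + 0.3200² = 0.144400 + 0.000400 + 0.078400 + 0.102400 = 0.325600
B_spec = 1 / 0.325600 = 3.0713
Σp_merrᵢ² = 0.0288² + 0.2734² + 0.1871² + 0.5108² = 0.000829 + 0.074748 + 0.035006 + 0.260917 = 0.371500
B_merr = 1 / 0.371500 = 2.6918
Σp_ordiᵢ² = 0.1667² + 0.3089² + 0.3333² + 0.1911² = 0.027789 + 0.095419 + 0.111089 + 0.036519 = 0.270816
B_ordi = 1 / 0.270816 = 3.6925
Highest B → broadest niche (most generalist): Dipodomys ordii (B = 3.69).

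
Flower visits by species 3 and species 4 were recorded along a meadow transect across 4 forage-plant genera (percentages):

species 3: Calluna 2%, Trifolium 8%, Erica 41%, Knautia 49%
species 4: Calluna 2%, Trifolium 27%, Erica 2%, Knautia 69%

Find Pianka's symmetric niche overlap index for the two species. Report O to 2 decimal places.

Convert percentages to proportions (divide by 100).
Σ p₁ᵢp₂ᵢ = 0.0004 + 0.0216 + 0.0082 + 0.3381 = 0.3683
Σp_1ᵢ² = 0.02² + 0.08² + 0.41² + 0.49² = 0.0004 + 0.0064 + 0.1681 + 0.2401 = 0.4150
Σp_2ᵢ² = 0.02² + 0.27² + 0.02² + 0.69² = 0.0004 + 0.0729 + 0.0004 + 0.4761 = 0.5498
O = 0.3683 / √(0.4150 × 0.5498) = 0.3683 / 0.47767 = 0.7710

0.77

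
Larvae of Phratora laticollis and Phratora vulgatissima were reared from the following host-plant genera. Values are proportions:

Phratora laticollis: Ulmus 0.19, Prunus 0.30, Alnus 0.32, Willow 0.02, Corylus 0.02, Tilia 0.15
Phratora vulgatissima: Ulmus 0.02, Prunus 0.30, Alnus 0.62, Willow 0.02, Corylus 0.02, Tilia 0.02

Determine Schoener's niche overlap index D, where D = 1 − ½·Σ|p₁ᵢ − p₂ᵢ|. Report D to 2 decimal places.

0.70

Σ|p₁ᵢ − p₂ᵢ| = 0.17 + 0.00 + 0.30 + 0.00 + 0.00 + 0.13 = 0.60
D = 1 − ½ × 0.60 = 1 − 0.300 = 0.7000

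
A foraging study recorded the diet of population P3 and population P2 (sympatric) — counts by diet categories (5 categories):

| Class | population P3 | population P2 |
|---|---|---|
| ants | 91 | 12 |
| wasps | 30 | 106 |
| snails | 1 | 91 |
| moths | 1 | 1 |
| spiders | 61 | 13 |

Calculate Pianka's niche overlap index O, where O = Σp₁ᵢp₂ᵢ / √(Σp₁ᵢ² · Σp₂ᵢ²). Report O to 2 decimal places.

0.32

Proportions for population P3 (n=184): 91/184=0.4946, 30/184=0.1630, 1/184=0.0054, 1/184=0.0054, 61/184=0.3315
Proportions for population P2 (n=223): 12/223=0.0538, 106/223=0.4753, 91/223=0.4081, 1/223=0.0045, 13/223=0.0583
Σ p₁ᵢp₂ᵢ = 0.026609 + 0.077474 + 0.002204 + 0.000024 + 0.019326 = 0.125637
Σp_1ᵢ² = 0.4946² + 0.1630² + 0.0054² + 0.0054² + 0.3315² = 0.244629 + 0.026569 + 0.000029 + 0.000029 + 0.109892 = 0.381148
Σp_2ᵢ² = 0.0538² + 0.4753² + 0.4081² + 0.0045² + 0.0583² = 0.002894 + 0.225910 + 0.166546 + 0.000020 + 0.003399 = 0.398769
O = 0.125637 / √(0.381148 × 0.398769) = 0.125637 / 0.3898590 = 0.3223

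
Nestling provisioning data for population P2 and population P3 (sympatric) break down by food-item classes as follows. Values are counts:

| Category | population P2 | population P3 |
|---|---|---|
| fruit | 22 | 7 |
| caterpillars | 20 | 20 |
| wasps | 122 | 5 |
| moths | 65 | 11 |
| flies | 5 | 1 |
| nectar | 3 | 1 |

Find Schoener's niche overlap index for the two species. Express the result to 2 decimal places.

0.57

Proportions for population P2 (n=237): 22/237=0.0928, 20/237=0.0844, 122/237=0.5148, 65/237=0.2743, 5/237=0.0211, 3/237=0.0127
Proportions for population P3 (n=45): 7/45=0.1556, 20/45=0.4444, 5/45=0.1111, 11/45=0.2444, 1/45=0.0222, 1/45=0.0222
Σ|p₁ᵢ − p₂ᵢ| = 0.0628 + 0.3600 + 0.4037 + 0.0299 + 0.0011 + 0.0095 = 0.8670
D = 1 − ½ × 0.8670 = 1 − 0.43350 = 0.56650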